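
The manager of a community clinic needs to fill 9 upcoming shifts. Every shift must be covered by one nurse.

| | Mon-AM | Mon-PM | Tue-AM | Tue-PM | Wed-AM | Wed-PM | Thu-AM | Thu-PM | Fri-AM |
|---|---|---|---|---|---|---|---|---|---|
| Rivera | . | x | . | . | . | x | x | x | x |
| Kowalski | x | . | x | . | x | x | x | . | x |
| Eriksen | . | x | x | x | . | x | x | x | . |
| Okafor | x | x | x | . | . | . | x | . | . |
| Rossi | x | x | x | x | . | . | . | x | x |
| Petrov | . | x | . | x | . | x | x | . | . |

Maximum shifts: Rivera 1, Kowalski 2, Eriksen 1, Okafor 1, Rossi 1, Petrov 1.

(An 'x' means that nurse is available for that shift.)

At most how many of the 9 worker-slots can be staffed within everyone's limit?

Total capacity across all nurses is 1+2+1+1+1+1 = 7, and 9 slots are needed, so at most 7 can be filled.
An assignment achieving 7: Mon-AM→Kowalski, Tue-AM→Okafor, Tue-PM→Eriksen, Wed-AM→Kowalski, Wed-PM→Petrov, Thu-PM→Rivera, Fri-AM→Rossi.
Loads: Rivera 1/1, Kowalski 2/2, Eriksen 1/1, Okafor 1/1, Rossi 1/1, Petrov 1/1.

7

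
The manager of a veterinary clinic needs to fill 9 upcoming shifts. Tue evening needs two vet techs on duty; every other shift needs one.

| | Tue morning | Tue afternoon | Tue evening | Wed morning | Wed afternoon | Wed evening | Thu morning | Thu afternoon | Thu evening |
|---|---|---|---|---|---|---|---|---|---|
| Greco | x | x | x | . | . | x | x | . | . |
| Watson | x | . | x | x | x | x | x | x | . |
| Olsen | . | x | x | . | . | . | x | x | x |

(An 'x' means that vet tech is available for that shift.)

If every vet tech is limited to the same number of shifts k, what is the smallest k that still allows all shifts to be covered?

With 3 vet techs and 10 worker-slots to fill, someone must work at least ⌈10/3⌉ = 4 shifts, so k ≥ 4.
k = 4 works: Tue morning→Greco, Tue afternoon→Greco, Tue evening→Greco+Watson, Wed morning→Watson, Wed afternoon→Watson, Wed evening→Greco, Thu morning→Olsen, Thu afternoon→Watson, Thu evening→Olsen.
Loads: Greco 4, Watson 4, Olsen 2 — all ≤ 4.

4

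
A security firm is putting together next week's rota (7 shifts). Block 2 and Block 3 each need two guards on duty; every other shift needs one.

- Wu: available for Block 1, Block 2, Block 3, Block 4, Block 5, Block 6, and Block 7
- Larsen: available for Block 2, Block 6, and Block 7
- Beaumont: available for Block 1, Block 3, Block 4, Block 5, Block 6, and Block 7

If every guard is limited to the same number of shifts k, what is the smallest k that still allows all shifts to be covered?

With 3 guards and 9 worker-slots to fill, someone must work at least ⌈9/3⌉ = 3 shifts, so k ≥ 3.
k = 3 works: Block 1→Wu, Block 2→Wu+Larsen, Block 3→Wu+Beaumont, Block 4→Beaumont, Block 5→Beaumont, Block 6→Larsen, Block 7→Larsen.
Loads: Wu 3, Larsen 3, Beaumont 3 — all ≤ 3.

3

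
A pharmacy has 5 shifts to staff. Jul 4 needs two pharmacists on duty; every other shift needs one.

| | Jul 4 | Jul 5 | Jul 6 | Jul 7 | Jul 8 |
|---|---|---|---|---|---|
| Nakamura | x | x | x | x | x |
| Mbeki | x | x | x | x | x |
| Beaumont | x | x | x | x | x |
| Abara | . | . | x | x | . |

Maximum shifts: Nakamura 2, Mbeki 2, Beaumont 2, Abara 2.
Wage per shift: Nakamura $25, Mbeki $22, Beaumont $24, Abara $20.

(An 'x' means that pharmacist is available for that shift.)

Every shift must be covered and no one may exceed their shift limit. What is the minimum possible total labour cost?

$132

Picking the cheapest available pharmacist for each shift independently would cost $130, but that ignores the shift limits.
An optimal schedule: Jul 4→Mbeki+Beaumont, Jul 5→Mbeki, Jul 6→Abara, Jul 7→Abara, Jul 8→Beaumont.
Total: 22 + 24 + 22 + 20 + 20 + 24 = $132.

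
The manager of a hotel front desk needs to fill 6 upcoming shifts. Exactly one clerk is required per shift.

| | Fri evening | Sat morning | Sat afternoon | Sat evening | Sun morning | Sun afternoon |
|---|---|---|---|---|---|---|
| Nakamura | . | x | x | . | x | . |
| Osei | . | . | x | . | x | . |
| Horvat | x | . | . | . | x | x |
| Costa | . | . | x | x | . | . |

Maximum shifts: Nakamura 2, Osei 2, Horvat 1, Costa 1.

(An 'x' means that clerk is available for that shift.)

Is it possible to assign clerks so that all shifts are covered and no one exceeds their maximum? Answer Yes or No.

Total capacity is 6 and 6 slots are needed, so capacity alone doesn't rule it out.
Shifts {Fri evening, Sun afternoon} need 2 worker-slots in total, but the clerks available for any of those shifts (Horvat) can supply at most 1 among them. So no valid schedule exists.

No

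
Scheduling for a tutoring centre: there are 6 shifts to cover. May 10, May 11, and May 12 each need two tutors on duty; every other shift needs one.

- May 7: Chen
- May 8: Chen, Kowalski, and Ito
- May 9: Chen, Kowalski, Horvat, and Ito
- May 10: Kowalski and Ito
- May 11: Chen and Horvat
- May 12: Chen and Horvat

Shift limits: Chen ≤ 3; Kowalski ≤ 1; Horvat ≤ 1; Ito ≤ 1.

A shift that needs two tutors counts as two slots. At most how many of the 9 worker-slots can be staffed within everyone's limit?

6

Total capacity across all tutors is 3+1+1+1 = 6, and 9 slots are needed, so at most 6 can be filled.
An assignment achieving 6: May 7→Chen, May 10→Kowalski+Ito, May 11→Chen+Horvat, May 12→Chen.
Loads: Chen 3/3, Kowalski 1/1, Horvat 1/1, Ito 1/1.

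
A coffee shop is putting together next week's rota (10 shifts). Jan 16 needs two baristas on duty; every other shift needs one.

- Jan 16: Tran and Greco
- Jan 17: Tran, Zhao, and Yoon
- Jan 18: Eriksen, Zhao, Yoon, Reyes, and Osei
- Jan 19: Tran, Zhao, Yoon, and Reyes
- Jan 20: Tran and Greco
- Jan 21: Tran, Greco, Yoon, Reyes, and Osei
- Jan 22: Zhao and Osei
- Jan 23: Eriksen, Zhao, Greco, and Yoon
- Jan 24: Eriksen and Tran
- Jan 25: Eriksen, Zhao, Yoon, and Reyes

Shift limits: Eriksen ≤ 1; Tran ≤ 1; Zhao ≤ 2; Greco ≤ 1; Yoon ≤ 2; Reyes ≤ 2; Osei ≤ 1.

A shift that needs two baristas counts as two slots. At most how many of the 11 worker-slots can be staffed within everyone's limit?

10

Total capacity across all baristas is 1+1+2+1+2+2+1 = 10, and 11 slots are needed, so at most 10 can be filled.
An assignment achieving 10: Jan 16→Tran+Greco, Jan 17→Zhao, Jan 18→Reyes, Jan 19→Yoon, Jan 21→Osei, Jan 22→Zhao, Jan 23→Yoon, Jan 24→Eriksen, Jan 25→Reyes.
Loads: Eriksen 1/1, Tran 1/1, Zhao 2/2, Greco 1/1, Yoon 2/2, Reyes 2/2, Osei 1/1.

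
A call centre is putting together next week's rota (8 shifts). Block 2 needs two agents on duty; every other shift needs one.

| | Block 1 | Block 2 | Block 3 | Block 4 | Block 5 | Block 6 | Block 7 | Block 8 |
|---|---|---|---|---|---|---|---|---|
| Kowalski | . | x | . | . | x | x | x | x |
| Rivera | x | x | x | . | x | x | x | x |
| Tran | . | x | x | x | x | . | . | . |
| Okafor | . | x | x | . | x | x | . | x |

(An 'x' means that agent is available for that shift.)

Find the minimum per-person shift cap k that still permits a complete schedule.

With 4 agents and 9 worker-slots to fill, someone must work at least ⌈9/4⌉ = 3 shifts, so k ≥ 3.
k = 3 works: Block 1→Rivera, Block 2→Tran+Okafor, Block 3→Rivera, Block 4→Tran, Block 5→Rivera, Block 6→Kowalski, Block 7→Kowalski, Block 8→Kowalski.
Loads: Kowalski 3, Rivera 3, Tran 2, Okafor 1 — all ≤ 3.

3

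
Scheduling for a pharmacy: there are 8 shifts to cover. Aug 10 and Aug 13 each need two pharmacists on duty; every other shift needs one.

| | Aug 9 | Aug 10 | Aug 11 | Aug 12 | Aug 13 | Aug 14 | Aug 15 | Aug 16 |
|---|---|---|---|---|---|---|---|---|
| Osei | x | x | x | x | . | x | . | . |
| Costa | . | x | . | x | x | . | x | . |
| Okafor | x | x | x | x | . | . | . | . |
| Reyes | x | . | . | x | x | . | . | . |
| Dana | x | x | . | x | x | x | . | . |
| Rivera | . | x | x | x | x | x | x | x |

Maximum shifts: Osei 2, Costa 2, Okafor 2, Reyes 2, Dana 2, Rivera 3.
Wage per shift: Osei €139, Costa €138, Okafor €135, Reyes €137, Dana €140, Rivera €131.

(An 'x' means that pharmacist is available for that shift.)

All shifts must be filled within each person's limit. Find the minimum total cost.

Aug 16 can only be covered by Rivera, so that assignment is forced.
Picking the cheapest available pharmacist for each shift independently would cost €1324, but that ignores the shift limits.
An optimal schedule: Aug 9→Okafor, Aug 10→Okafor+Costa, Aug 11→Rivera, Aug 12→Reyes, Aug 13→Reyes+Costa, Aug 14→Osei, Aug 15→Rivera, Aug 16→Rivera.
Total: 135 + 135 + 138 + 131 + 137 + 137 + 138 + 139 + 131 + 131 = €1352.

€1352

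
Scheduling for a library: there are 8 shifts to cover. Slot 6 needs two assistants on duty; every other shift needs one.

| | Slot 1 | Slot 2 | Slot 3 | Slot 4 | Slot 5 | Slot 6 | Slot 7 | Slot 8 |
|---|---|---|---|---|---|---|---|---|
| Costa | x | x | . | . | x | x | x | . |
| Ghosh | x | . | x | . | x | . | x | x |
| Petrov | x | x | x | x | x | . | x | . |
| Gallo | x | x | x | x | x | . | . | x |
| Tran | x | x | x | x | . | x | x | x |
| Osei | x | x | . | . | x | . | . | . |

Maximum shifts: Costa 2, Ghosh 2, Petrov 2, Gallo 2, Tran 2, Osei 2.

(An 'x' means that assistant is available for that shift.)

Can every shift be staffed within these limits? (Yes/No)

Slot 6 can only be covered by Costa and Tran, so that assignment is forced.
One valid schedule: Slot 1→Gallo, Slot 2→Petrov, Slot 3→Ghosh, Slot 4→Petrov, Slot 5→Gallo, Slot 6→Costa+Tran, Slot 7→Costa, Slot 8→Ghosh.
Loads: Costa 2/2, Ghosh 2/2, Petrov 2/2, Gallo 2/2, Tran 1/2, Osei 0/2 — all within limits.

Yes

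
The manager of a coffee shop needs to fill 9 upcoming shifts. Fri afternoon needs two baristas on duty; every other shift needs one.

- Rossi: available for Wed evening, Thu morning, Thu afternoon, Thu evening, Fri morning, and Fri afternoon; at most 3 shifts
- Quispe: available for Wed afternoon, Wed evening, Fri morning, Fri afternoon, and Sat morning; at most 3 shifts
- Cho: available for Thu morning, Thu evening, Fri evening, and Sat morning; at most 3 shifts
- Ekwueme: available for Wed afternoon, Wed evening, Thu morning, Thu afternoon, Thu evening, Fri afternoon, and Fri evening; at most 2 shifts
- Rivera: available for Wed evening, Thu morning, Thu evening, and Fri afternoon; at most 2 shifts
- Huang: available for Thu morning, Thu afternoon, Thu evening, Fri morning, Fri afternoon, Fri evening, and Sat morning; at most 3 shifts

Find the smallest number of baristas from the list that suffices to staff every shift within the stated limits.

4

10 slots to fill and no one can take more than 3, so at least ⌈10/3⌉ = 4 baristas are needed.
Rossi, Quispe, Cho, and Ekwueme alone can cover everything: Wed afternoon→Quispe, Wed evening→Rossi, Thu morning→Cho, Thu afternoon→Rossi, Thu evening→Cho, Fri morning→Rossi, Fri afternoon→Quispe+Ekwueme, Fri evening→Cho, Sat morning→Quispe.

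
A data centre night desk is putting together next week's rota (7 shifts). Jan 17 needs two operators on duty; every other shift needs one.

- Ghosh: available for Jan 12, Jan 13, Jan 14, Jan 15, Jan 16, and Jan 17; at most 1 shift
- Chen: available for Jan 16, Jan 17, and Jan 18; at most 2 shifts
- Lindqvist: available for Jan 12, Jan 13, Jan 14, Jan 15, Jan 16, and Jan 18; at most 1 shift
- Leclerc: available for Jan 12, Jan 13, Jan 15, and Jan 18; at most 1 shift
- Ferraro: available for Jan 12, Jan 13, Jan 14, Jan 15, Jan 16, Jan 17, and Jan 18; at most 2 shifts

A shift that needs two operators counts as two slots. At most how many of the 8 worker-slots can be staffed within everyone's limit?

Total capacity across all operators is 1+2+1+1+2 = 7, and 8 slots are needed, so at most 7 can be filled.
An assignment achieving 7: Jan 12→Lindqvist, Jan 13→Leclerc, Jan 14→Ghosh, Jan 15→Ferraro, Jan 16→Chen, Jan 17→Chen+Ferraro.
Loads: Ghosh 1/1, Chen 2/2, Lindqvist 1/1, Leclerc 1/1, Ferraro 2/2.

7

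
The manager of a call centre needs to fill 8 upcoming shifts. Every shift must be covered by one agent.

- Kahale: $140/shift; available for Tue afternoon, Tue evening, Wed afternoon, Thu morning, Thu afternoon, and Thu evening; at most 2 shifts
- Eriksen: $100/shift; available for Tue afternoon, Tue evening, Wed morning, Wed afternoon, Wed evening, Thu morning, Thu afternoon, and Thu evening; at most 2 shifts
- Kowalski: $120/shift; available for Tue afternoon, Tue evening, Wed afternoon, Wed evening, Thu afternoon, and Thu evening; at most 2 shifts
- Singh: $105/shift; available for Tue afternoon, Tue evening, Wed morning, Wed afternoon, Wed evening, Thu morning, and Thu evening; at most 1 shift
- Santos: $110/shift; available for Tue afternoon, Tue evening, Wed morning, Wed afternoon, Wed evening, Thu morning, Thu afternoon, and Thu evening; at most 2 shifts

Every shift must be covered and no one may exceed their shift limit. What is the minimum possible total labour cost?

Picking the cheapest available agent for each shift independently would cost $800, but that ignores the shift limits.
An optimal schedule: Tue afternoon→Santos, Tue evening→Kowalski, Wed morning→Eriksen, Wed afternoon→Kowalski, Wed evening→Eriksen, Thu morning→Singh, Thu afternoon→Santos, Thu evening→Kahale.
Total: 110 + 120 + 100 + 120 + 100 + 105 + 110 + 140 = $905.

$905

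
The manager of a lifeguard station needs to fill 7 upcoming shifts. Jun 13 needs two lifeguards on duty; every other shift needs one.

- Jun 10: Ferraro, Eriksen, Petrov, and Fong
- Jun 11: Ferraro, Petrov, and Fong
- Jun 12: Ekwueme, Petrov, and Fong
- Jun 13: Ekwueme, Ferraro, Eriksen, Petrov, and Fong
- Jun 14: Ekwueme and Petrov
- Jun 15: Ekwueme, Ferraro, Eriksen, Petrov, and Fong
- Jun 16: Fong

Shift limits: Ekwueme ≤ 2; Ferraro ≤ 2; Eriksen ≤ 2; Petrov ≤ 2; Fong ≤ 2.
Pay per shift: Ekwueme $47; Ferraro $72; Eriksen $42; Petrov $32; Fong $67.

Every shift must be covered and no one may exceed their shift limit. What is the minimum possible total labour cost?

Jun 16 can only be covered by Fong, so that assignment is forced.
Picking the cheapest available lifeguard for each shift independently would cost $301, but that ignores the shift limits.
An optimal schedule: Jun 10→Eriksen, Jun 11→Petrov, Jun 12→Ekwueme, Jun 13→Ekwueme+Fong, Jun 14→Petrov, Jun 15→Eriksen, Jun 16→Fong.
Total: 42 + 32 + 47 + 47 + 67 + 32 + 42 + 67 = $376.

$376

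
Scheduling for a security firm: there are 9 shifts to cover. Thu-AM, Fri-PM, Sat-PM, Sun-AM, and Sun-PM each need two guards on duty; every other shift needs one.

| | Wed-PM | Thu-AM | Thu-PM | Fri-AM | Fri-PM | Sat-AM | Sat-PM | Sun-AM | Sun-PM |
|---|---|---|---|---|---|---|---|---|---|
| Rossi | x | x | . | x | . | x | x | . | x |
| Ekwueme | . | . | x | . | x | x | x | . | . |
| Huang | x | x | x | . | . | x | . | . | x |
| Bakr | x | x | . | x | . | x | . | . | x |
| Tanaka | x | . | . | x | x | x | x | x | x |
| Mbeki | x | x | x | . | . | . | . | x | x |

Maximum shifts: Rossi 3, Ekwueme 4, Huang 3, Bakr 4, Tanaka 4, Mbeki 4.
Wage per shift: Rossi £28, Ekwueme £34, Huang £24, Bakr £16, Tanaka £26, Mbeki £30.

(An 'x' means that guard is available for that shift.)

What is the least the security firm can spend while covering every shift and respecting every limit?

Fri-PM can only be covered by Ekwueme and Tanaka, so that assignment is forced.
Sun-AM can only be covered by Tanaka and Mbeki, so that assignment is forced.
Picking the cheapest available guard for each shift independently would cost £322, but that ignores the shift limits.
An optimal schedule: Wed-PM→Bakr, Thu-AM→Bakr+Huang, Thu-PM→Huang, Fri-AM→Bakr, Fri-PM→Tanaka+Ekwueme, Sat-AM→Bakr, Sat-PM→Tanaka+Rossi, Sun-AM→Tanaka+Mbeki, Sun-PM→Huang+Tanaka.
Total: 16 + 16 + 24 + 24 + 16 + 26 + 34 + 16 + 26 + 28 + 26 + 30 + 24 + 26 = £332.

£332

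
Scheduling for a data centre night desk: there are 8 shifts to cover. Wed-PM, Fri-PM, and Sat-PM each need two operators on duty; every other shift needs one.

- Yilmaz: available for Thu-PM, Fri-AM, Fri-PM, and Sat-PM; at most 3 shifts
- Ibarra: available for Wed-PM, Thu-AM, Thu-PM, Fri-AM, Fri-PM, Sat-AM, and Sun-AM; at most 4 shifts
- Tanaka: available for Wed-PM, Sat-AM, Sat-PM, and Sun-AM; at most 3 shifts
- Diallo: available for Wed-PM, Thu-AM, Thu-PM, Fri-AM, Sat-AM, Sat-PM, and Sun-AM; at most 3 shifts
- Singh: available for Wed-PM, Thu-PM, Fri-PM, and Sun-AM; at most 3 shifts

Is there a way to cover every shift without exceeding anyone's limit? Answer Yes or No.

One valid schedule: Wed-PM→Tanaka+Diallo, Thu-AM→Ibarra, Thu-PM→Ibarra, Fri-AM→Yilmaz, Fri-PM→Yilmaz+Ibarra, Sat-AM→Ibarra, Sat-PM→Yilmaz+Tanaka, Sun-AM→Tanaka.
Loads: Yilmaz 3/3, Ibarra 4/4, Tanaka 3/3, Diallo 1/3, Singh 0/3 — all within limits.

Yes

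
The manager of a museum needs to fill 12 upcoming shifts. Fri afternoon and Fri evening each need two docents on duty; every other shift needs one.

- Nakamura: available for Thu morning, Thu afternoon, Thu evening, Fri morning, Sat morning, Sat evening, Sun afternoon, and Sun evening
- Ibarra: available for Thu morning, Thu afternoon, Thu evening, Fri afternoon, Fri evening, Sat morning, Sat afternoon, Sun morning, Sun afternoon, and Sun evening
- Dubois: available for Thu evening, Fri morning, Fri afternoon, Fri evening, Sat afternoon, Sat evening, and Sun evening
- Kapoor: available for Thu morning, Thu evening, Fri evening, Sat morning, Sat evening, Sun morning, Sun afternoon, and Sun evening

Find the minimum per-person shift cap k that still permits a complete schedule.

With 4 docents and 14 worker-slots to fill, someone must work at least ⌈14/4⌉ = 4 shifts, so k ≥ 4.
k = 4 works: Thu morning→Nakamura, Thu afternoon→Nakamura, Thu evening→Dubois, Fri morning→Nakamura, Fri afternoon→Ibarra+Dubois, Fri evening→Ibarra+Dubois, Sat morning→Nakamura, Sat afternoon→Ibarra, Sat evening→Dubois, Sun morning→Ibarra, Sun afternoon→Kapoor, Sun evening→Kapoor.
Loads: Nakamura 4, Ibarra 4, Dubois 4, Kapoor 2 — all ≤ 4.

4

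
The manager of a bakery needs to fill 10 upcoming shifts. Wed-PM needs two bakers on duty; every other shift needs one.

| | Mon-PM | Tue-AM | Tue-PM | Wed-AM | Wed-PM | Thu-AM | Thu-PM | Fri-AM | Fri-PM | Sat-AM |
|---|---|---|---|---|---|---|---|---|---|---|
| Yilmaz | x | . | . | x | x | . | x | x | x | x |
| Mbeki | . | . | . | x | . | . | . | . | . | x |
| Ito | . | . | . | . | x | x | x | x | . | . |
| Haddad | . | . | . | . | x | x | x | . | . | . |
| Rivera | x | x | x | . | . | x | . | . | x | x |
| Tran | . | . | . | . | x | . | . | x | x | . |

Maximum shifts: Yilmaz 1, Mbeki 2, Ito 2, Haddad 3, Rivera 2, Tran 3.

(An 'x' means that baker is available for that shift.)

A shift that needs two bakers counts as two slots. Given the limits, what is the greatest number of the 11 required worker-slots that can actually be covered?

Total capacity across all bakers is 1+2+2+3+2+3 = 13, and 11 slots are needed, so at most 11 can be filled.
An assignment achieving 11: Mon-PM→Yilmaz, Tue-AM→Rivera, Tue-PM→Rivera, Wed-AM→Mbeki, Wed-PM→Haddad+Tran, Thu-AM→Ito, Thu-PM→Ito, Fri-AM→Tran, Fri-PM→Tran, Sat-AM→Mbeki.
Loads: Yilmaz 1/1, Mbeki 2/2, Ito 2/2, Haddad 1/3, Rivera 2/2, Tran 3/3.

11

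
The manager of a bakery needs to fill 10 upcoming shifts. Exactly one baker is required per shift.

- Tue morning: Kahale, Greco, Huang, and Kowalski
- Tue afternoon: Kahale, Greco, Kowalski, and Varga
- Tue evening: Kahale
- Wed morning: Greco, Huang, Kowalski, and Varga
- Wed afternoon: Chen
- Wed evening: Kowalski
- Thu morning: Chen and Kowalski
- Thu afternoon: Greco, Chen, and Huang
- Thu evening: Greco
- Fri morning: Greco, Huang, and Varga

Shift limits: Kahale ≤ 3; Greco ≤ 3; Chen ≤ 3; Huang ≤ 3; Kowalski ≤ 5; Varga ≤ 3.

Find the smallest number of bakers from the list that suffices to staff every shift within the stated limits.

4

10 slots to fill and no one can take more than 5, so at least ⌈10/5⌉ = 2 bakers are needed.
Shifts {Tue evening, Wed afternoon, Wed evening, Thu evening} need 4 slots, but among the bakers available for them (Kahale, Greco, Chen, and Kowalski) any 3 together supply at most 3. So 3 bakers are not enough.
Kahale, Greco, Chen, and Kowalski alone can cover everything: Tue morning→Kahale, Tue afternoon→Kahale, Tue evening→Kahale, Wed morning→Greco, Wed afternoon→Chen, Wed evening→Kowalski, Thu morning→Chen, Thu afternoon→Chen, Thu evening→Greco, Fri morning→Greco.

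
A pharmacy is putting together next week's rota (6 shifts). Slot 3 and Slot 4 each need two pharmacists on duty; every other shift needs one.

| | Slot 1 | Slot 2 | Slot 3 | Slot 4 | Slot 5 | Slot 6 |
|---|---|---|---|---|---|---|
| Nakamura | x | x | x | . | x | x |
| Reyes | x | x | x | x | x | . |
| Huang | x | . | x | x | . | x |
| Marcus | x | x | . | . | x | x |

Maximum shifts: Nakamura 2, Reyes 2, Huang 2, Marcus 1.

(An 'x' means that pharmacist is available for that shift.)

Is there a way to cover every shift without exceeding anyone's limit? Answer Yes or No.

No

Total capacity is 2+2+2+1 = 7 but 8 worker-slots are needed — infeasible.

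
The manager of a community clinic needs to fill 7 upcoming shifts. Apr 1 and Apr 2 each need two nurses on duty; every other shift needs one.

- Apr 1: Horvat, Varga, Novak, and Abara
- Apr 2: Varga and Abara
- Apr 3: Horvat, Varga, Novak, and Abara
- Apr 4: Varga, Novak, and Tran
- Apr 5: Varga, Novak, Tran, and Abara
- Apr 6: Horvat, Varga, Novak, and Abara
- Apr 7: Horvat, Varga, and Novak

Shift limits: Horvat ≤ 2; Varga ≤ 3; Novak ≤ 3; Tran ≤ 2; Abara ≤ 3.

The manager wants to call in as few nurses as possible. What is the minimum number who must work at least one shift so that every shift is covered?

3

9 slots to fill and no one can take more than 3, so at least ⌈9/3⌉ = 3 nurses are needed.
Varga, Novak, and Abara alone can cover everything: Apr 1→Novak+Abara, Apr 2→Varga+Abara, Apr 3→Novak, Apr 4→Varga, Apr 5→Novak, Apr 6→Abara, Apr 7→Varga.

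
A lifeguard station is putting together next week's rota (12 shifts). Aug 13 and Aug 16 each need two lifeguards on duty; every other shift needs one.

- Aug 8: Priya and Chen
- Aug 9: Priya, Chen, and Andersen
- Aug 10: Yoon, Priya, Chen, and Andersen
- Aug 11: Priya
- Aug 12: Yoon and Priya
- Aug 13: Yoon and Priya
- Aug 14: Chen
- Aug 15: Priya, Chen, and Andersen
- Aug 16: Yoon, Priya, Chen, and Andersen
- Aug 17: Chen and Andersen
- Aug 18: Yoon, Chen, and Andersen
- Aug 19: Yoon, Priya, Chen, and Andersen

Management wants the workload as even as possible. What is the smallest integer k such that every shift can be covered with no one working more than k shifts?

With 4 lifeguards and 14 worker-slots to fill, someone must work at least ⌈14/4⌉ = 4 shifts, so k ≥ 4.
k = 4 works: Aug 8→Priya, Aug 9→Priya, Aug 10→Yoon, Aug 11→Priya, Aug 12→Yoon, Aug 13→Yoon+Priya, Aug 14→Chen, Aug 15→Chen, Aug 16→Chen+Andersen, Aug 17→Chen, Aug 18→Yoon, Aug 19→Andersen.
Loads: Yoon 4, Priya 4, Chen 4, Andersen 2 — all ≤ 4.

4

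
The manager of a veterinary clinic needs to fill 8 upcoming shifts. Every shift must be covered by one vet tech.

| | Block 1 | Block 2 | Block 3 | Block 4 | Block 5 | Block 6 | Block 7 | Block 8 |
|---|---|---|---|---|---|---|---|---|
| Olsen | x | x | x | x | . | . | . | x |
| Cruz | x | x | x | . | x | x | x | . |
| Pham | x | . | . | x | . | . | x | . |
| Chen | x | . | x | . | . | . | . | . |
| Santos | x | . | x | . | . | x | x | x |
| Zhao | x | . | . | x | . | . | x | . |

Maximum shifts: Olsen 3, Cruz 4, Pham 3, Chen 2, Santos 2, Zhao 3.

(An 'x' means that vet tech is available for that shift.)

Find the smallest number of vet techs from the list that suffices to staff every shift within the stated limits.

3

8 slots to fill and no one can take more than 4, so at least ⌈8/4⌉ = 2 vet techs are needed.
Any 2 vet techs together have capacity at most 4+3 = 7 < 8 slots, so 2 can never suffice.
Olsen, Cruz, and Pham alone can cover everything: Block 1→Cruz, Block 2→Olsen, Block 3→Olsen, Block 4→Pham, Block 5→Cruz, Block 6→Cruz, Block 7→Cruz, Block 8→Olsen.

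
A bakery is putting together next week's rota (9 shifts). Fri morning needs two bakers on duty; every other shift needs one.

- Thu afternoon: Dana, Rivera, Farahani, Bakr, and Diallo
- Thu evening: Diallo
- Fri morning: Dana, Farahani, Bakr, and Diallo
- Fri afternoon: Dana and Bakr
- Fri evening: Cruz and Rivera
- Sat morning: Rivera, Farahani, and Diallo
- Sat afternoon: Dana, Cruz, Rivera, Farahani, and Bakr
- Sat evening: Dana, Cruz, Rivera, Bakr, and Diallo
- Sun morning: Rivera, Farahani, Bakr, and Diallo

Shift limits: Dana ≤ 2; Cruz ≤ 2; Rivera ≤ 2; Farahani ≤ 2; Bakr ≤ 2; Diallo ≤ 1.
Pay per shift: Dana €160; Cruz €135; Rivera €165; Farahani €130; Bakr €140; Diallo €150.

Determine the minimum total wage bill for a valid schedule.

Thu evening can only be covered by Diallo, so that assignment is forced.
Picking the cheapest available baker for each shift independently would cost €1350, but that ignores the shift limits.
An optimal schedule: Thu afternoon→Dana, Thu evening→Diallo, Fri morning→Bakr+Dana, Fri afternoon→Bakr, Fri evening→Cruz, Sat morning→Farahani, Sat afternoon→Cruz, Sat evening→Rivera, Sun morning→Farahani.
Total: 160 + 150 + 140 + 160 + 140 + 135 + 130 + 135 + 165 + 130 = €1445.

€1445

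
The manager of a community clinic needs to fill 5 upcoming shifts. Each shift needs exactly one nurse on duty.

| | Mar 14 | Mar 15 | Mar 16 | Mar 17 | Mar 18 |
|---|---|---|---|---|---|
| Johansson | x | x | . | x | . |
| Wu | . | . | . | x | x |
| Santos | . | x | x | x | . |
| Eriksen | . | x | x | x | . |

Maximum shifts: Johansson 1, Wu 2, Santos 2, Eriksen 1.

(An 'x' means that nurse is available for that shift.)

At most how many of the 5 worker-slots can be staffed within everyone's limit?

Total capacity across all nurses is 1+2+2+1 = 6, and 5 slots are needed, so at most 5 can be filled.
An assignment achieving 5: Mar 14→Johansson, Mar 15→Santos, Mar 16→Santos, Mar 17→Wu, Mar 18→Wu.
Loads: Johansson 1/1, Wu 2/2, Santos 2/2, Eriksen 0/1.

5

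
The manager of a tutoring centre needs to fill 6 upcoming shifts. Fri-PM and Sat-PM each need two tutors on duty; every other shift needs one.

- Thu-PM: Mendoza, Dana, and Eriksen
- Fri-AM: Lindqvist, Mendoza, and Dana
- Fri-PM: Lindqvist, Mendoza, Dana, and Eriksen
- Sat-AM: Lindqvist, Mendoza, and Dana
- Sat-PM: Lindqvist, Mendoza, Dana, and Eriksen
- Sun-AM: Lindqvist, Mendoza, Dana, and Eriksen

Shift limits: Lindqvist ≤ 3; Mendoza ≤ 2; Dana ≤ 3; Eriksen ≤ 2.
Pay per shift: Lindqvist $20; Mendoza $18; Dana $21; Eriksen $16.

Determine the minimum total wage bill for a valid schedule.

$149

Picking the cheapest available tutor for each shift independently would cost $136, but that ignores the shift limits.
An optimal schedule: Thu-PM→Eriksen, Fri-AM→Mendoza, Fri-PM→Eriksen+Lindqvist, Sat-AM→Mendoza, Sat-PM→Lindqvist+Dana, Sun-AM→Lindqvist.
Total: 16 + 18 + 16 + 20 + 18 + 20 + 21 + 20 = $149.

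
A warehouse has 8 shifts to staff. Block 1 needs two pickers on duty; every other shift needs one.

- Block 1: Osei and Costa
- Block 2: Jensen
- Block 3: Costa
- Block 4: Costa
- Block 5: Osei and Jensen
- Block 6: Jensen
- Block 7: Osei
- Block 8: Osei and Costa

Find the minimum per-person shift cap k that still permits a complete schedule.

3

With 3 pickers and 9 worker-slots to fill, someone must work at least ⌈9/3⌉ = 3 shifts, so k ≥ 3.
k = 3 works: Block 1→Osei+Costa, Block 2→Jensen, Block 3→Costa, Block 4→Costa, Block 5→Jensen, Block 6→Jensen, Block 7→Osei, Block 8→Osei.
Loads: Osei 3, Costa 3, Jensen 3 — all ≤ 3.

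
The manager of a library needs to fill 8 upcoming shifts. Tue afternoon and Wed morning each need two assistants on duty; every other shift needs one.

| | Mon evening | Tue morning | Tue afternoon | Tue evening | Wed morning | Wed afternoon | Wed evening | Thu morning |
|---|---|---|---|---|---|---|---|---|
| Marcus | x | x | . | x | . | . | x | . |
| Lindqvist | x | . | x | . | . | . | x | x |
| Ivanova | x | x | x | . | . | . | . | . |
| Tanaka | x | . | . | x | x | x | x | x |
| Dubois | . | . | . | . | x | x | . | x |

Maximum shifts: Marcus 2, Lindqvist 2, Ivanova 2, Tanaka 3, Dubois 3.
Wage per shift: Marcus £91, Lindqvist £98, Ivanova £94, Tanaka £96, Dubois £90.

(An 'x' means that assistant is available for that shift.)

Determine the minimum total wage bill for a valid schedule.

£930

Tue afternoon can only be covered by Lindqvist and Ivanova, so that assignment is forced.
Wed morning can only be covered by Tanaka and Dubois, so that assignment is forced.
Picking the cheapest available assistant for each shift independently would cost £922, but that ignores the shift limits.
An optimal schedule: Mon evening→Ivanova, Tue morning→Marcus, Tue afternoon→Ivanova+Lindqvist, Tue evening→Marcus, Wed morning→Dubois+Tanaka, Wed afternoon→Dubois, Wed evening→Tanaka, Thu morning→Dubois.
Total: 94 + 91 + 94 + 98 + 91 + 90 + 96 + 90 + 96 + 90 = £930.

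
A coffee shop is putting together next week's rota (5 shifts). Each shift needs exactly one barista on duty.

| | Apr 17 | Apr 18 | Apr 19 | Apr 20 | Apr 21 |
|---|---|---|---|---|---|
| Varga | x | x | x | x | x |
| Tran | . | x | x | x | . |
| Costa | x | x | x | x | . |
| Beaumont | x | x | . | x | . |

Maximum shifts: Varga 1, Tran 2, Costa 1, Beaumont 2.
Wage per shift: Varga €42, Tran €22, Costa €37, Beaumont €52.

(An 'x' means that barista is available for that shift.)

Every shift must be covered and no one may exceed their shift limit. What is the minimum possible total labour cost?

€175

Apr 21 can only be covered by Varga, so that assignment is forced.
Picking the cheapest available barista for each shift independently would cost €145, but that ignores the shift limits.
An optimal schedule: Apr 17→Costa, Apr 18→Tran, Apr 19→Tran, Apr 20→Beaumont, Apr 21→Varga.
Total: 37 + 22 + 22 + 52 + 42 = €175.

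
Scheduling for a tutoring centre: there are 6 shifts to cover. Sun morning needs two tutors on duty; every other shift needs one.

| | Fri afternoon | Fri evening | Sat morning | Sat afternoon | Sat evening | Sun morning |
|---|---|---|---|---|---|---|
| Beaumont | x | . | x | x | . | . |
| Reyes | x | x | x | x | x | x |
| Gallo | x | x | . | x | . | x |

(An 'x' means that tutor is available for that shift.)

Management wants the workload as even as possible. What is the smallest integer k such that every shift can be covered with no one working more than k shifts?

3

With 3 tutors and 7 worker-slots to fill, someone must work at least ⌈7/3⌉ = 3 shifts, so k ≥ 3.
k = 3 works: Fri afternoon→Beaumont, Fri evening→Reyes, Sat morning→Beaumont, Sat afternoon→Beaumont, Sat evening→Reyes, Sun morning→Reyes+Gallo.
Loads: Beaumont 3, Reyes 3, Gallo 1 — all ≤ 3.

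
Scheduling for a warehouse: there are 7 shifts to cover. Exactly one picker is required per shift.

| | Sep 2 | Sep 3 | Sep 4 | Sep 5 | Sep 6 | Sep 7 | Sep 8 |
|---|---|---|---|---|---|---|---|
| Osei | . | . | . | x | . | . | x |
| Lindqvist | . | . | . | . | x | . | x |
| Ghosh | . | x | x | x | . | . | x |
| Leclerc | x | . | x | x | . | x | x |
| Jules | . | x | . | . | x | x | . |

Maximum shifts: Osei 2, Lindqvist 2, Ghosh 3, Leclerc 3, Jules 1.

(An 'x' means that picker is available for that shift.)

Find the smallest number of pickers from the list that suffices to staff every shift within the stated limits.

3

7 slots to fill and no one can take more than 3, so at least ⌈7/3⌉ = 3 pickers are needed.
Lindqvist, Ghosh, and Leclerc alone can cover everything: Sep 2→Leclerc, Sep 3→Ghosh, Sep 4→Ghosh, Sep 5→Ghosh, Sep 6→Lindqvist, Sep 7→Leclerc, Sep 8→Lindqvist.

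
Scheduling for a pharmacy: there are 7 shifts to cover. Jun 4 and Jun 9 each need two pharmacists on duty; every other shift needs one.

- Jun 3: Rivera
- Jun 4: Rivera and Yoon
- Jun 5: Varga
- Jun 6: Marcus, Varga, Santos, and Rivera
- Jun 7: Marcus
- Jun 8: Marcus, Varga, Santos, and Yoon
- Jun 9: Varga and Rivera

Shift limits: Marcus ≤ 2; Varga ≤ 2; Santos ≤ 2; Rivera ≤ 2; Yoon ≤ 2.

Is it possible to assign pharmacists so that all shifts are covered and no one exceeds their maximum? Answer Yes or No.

No

Total capacity is 10 and 9 slots are needed, so capacity alone doesn't rule it out.
Shifts {Jun 3, Jun 4, Jun 9} need 5 worker-slots in total, but the pharmacists available for any of those shifts (Varga, Rivera, and Yoon) can supply at most 4 among them. So no valid schedule exists.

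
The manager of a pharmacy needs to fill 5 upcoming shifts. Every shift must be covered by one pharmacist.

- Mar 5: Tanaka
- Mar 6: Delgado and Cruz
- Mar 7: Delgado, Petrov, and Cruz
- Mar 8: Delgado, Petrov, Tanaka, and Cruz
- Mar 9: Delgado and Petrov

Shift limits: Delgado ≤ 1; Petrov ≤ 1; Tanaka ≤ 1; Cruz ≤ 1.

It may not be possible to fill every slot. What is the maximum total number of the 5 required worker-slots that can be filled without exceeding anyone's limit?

4

Total capacity across all pharmacists is 1+1+1+1 = 4, and 5 slots are needed, so at most 4 can be filled.
An assignment achieving 4: Mar 5→Tanaka, Mar 6→Delgado, Mar 7→Cruz, Mar 9→Petrov.
Loads: Delgado 1/1, Petrov 1/1, Tanaka 1/1, Cruz 1/1.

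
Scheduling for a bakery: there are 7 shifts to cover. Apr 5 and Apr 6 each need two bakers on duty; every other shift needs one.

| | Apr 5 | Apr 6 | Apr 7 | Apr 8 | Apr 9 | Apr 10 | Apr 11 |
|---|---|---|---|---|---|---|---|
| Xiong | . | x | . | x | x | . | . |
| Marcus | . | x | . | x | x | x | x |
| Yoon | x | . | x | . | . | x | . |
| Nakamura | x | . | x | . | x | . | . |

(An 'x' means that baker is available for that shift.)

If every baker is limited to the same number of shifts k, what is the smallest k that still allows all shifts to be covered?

3

With 4 bakers and 9 worker-slots to fill, someone must work at least ⌈9/4⌉ = 3 shifts, so k ≥ 3.
k = 3 works: Apr 5→Yoon+Nakamura, Apr 6→Xiong+Marcus, Apr 7→Yoon, Apr 8→Xiong, Apr 9→Xiong, Apr 10→Marcus, Apr 11→Marcus.
Loads: Xiong 3, Marcus 3, Yoon 2, Nakamura 1 — all ≤ 3.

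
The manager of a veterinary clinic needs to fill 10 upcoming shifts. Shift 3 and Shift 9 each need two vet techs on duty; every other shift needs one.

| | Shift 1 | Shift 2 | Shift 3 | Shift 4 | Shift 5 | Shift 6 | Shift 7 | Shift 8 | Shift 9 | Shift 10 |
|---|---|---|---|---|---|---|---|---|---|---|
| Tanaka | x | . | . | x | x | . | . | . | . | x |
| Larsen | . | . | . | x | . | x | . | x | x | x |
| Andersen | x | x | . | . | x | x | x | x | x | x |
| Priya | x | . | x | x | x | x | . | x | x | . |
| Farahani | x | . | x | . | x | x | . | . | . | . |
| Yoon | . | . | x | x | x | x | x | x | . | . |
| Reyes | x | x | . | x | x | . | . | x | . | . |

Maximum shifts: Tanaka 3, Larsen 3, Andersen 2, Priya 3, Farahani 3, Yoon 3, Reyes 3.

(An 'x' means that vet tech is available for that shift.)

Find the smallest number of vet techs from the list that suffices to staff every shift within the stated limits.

4

12 slots to fill and no one can take more than 3, so at least ⌈12/3⌉ = 4 vet techs are needed.
Larsen, Priya, Yoon, and Reyes alone can cover everything: Shift 1→Priya, Shift 2→Reyes, Shift 3→Priya+Yoon, Shift 4→Reyes, Shift 5→Yoon, Shift 6→Larsen, Shift 7→Yoon, Shift 8→Reyes, Shift 9→Larsen+Priya, Shift 10→Larsen.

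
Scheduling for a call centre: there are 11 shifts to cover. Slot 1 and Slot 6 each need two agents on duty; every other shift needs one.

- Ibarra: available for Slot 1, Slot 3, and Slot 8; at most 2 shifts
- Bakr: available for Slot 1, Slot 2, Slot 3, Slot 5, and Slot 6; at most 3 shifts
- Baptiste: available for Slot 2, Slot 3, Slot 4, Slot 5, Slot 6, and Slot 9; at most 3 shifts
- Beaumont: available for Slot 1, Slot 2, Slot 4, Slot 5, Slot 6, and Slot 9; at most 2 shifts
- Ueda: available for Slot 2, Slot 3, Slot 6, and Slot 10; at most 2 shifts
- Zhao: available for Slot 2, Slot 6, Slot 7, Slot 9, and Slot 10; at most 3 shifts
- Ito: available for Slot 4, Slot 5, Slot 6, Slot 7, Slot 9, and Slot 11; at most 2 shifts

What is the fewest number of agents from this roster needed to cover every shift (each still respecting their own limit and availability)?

13 slots to fill and no one can take more than 3, so at least ⌈13/3⌉ = 5 agents are needed.
Ibarra, Bakr, Baptiste, Zhao, and Ito alone can cover everything: Slot 1→Ibarra+Bakr, Slot 2→Bakr, Slot 3→Bakr, Slot 4→Baptiste, Slot 5→Baptiste, Slot 6→Zhao+Ito, Slot 7→Zhao, Slot 8→Ibarra, Slot 9→Baptiste, Slot 10→Zhao, Slot 11→Ito.

5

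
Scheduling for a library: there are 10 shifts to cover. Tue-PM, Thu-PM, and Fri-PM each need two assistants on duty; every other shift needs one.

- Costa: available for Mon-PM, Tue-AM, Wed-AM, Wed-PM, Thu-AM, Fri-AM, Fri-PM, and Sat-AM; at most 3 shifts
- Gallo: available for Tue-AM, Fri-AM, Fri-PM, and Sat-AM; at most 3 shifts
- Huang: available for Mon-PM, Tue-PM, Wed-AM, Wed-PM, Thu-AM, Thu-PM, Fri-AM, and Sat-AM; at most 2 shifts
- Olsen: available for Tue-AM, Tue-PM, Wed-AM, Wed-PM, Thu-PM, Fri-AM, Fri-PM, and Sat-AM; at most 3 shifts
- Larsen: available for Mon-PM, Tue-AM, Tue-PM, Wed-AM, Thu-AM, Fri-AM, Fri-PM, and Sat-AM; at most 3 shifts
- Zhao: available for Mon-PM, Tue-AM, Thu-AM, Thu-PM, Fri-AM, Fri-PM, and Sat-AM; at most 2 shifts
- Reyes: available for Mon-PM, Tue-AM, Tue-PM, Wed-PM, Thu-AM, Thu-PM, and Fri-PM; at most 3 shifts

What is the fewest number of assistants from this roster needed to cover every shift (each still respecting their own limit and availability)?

5

13 slots to fill and no one can take more than 3, so at least ⌈13/3⌉ = 5 assistants are needed.
Costa, Gallo, Huang, Olsen, and Larsen alone can cover everything: Mon-PM→Costa, Tue-AM→Gallo, Tue-PM→Huang+Olsen, Wed-AM→Olsen, Wed-PM→Costa, Thu-AM→Costa, Thu-PM→Huang+Olsen, Fri-AM→Gallo, Fri-PM→Gallo+Larsen, Sat-AM→Larsen.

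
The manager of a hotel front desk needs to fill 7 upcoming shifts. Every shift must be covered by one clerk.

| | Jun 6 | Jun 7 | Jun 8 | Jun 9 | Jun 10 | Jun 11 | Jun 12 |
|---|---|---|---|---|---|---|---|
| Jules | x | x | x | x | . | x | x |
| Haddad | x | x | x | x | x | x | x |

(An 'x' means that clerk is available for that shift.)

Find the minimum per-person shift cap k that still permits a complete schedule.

With 2 clerks and 7 worker-slots to fill, someone must work at least ⌈7/2⌉ = 4 shifts, so k ≥ 4.
k = 4 works: Jun 6→Jules, Jun 7→Jules, Jun 8→Jules, Jun 9→Jules, Jun 10→Haddad, Jun 11→Haddad, Jun 12→Haddad.
Loads: Jules 4, Haddad 3 — all ≤ 4.

4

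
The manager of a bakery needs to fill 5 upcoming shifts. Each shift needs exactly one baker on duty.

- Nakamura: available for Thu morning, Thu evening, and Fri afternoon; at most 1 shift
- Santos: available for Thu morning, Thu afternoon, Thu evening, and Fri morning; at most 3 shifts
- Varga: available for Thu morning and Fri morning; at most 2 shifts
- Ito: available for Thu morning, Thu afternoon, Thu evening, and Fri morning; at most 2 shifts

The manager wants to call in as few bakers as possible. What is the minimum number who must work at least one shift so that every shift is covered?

3

5 slots to fill and no one can take more than 3, so at least ⌈5/3⌉ = 2 bakers are needed.
No set of 2 bakers can cover every shift (each such set leaves at least one shift with no one available or exceeds a cap).
Nakamura, Santos, and Varga alone can cover everything: Thu morning→Varga, Thu afternoon→Santos, Thu evening→Santos, Fri morning→Santos, Fri afternoon→Nakamura.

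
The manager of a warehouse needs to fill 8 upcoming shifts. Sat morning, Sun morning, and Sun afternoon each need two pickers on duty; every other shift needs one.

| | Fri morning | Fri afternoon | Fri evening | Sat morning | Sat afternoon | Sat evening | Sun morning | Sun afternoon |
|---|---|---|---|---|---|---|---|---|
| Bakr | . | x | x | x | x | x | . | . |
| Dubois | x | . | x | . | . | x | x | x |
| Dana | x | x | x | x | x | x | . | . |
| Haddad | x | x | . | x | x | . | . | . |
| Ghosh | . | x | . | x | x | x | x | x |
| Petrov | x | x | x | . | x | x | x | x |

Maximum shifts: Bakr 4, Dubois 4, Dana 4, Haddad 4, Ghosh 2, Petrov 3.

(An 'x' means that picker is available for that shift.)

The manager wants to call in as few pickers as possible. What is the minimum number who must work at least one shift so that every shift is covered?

11 slots to fill and no one can take more than 4, so at least ⌈11/4⌉ = 3 pickers are needed.
No set of 3 pickers can cover every shift (each such set leaves at least one shift with no one available or exceeds a cap).
Bakr, Dubois, Dana, and Ghosh alone can cover everything: Fri morning→Dubois, Fri afternoon→Bakr, Fri evening→Bakr, Sat morning→Bakr+Dana, Sat afternoon→Bakr, Sat evening→Dubois, Sun morning→Dubois+Ghosh, Sun afternoon→Dubois+Ghosh.

4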